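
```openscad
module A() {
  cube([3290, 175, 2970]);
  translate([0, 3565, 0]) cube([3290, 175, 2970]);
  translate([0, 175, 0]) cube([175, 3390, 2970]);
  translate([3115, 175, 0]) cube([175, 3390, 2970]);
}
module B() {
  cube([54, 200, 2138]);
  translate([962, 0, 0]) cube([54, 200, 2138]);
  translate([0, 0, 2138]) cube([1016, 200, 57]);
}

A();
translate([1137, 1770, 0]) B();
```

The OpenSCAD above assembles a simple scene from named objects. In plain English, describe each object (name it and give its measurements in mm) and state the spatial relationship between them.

A is a box-shaped house frame (walls only): outside footprint 3290×3740 mm, wall height 2970 mm, wall thickness 175 mm. The two y-facing walls run the full x-width; the two x-facing walls fit between the inner faces of the y-facing walls.

B is a door frame. The clear opening is 908 mm wide and 2138 mm high. Two 54 mm wide jambs, 200 mm deep, stand either side of the opening from the floor to the top of the opening. A 57 mm thick head sits across the top of both jambs, spanning the full outside width of the frame.

The door frame sits inside the house frame, centred.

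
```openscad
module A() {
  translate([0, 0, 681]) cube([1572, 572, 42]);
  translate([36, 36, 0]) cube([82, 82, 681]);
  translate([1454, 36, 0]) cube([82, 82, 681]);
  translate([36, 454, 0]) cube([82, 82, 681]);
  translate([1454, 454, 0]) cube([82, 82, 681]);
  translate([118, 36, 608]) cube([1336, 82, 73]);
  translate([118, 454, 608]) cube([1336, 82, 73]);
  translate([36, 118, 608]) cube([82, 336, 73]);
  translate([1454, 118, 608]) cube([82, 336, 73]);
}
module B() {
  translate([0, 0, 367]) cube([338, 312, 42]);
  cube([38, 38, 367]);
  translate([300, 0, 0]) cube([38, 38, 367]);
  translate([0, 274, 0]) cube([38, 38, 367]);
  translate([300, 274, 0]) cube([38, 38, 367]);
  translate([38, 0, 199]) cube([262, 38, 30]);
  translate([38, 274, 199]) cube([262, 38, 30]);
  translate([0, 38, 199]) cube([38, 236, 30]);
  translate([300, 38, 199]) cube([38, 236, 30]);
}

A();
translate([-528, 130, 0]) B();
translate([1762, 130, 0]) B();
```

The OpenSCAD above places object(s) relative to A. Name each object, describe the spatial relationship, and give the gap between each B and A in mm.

Each stool's nearest face is 190 mm from the table's bounding box.

A is a table. B is a stool. Two stools sit around the table at the −x, +x sides. The gap between each stool and the table is 190 mm.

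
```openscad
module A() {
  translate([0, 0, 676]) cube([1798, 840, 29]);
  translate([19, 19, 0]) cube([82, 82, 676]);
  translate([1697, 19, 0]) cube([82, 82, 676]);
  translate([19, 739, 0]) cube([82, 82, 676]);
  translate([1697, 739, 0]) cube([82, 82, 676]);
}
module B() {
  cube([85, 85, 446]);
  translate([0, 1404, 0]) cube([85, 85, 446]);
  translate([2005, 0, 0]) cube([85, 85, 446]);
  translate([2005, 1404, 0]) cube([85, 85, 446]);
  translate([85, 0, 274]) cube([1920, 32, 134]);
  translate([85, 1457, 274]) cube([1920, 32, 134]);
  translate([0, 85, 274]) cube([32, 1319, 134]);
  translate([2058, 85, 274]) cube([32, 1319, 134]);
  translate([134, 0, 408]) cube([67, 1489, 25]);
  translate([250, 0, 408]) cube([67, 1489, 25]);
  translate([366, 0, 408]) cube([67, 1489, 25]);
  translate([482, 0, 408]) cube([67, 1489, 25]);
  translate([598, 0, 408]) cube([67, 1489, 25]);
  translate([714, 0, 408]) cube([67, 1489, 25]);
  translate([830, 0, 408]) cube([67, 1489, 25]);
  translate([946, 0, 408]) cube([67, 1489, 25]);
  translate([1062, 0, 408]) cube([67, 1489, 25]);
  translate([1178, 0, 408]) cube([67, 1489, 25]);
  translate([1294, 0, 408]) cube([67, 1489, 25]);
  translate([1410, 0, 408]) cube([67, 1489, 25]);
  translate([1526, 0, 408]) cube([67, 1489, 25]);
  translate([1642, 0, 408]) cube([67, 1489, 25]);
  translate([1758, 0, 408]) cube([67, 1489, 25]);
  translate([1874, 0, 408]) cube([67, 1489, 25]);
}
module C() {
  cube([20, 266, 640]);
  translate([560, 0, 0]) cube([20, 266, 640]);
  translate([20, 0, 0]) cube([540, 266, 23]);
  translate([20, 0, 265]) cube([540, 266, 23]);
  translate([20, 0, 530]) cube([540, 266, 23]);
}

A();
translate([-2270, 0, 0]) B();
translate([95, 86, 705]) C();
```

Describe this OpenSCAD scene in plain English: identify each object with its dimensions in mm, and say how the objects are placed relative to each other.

A is a table: top 1798 mm (x) × 840 mm (y), 29 mm thick, upper face at z = 705 mm, on four 82×82 mm square legs, each inset 19 mm from the nearest pair of top edges, running from z = 0 to the bottom of the top.

B is a bed frame 2090 mm long (x) by 1489 mm wide (y). Four 85×85 mm corner posts, 446 mm tall, at the corners of the footprint. Four rails of 32 mm thickness and 134 mm height run between adjacent posts with their undersides at z = 274 mm, their outer faces flush with the outside of the frame (the two x-running rails run between the posts' inner faces; the two y-running rails run between the posts' inner faces). 16 slats, each 67 mm wide (x) and 25 mm thick, lie across the top of the two x-running rails, running the full 1489 mm width of the frame in y; the slats are evenly spaced along x between the inner faces of the end posts with equal gaps (rounded down to the nearest mm) at the −x end and between each pair — any rounding remainder accumulates at the +x end.

C is a bookshelf 580 mm wide overall, 266 mm deep and 640 mm tall. The two sides are 20 mm thick vertical panels. 3 horizontal shelves of 23 mm thickness span between the inner faces of the sides; the lowest shelf sits on the floor and shelves are stacked with a clear vertical gap of 242 mm between each pair.

The bed frame is on the floor beside the table on its −x side. The bookshelf is on top of the table.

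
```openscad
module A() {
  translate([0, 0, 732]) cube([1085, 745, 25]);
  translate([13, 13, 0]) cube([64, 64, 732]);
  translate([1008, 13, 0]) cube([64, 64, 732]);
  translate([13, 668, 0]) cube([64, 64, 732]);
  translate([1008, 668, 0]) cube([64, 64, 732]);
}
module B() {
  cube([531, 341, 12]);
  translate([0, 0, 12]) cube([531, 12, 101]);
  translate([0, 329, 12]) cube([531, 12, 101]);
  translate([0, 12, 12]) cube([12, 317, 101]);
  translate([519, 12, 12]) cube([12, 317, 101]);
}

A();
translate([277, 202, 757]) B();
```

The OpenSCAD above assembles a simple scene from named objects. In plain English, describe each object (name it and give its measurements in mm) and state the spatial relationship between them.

A is a rectangular dining table. The top is 1085×745×25 mm with its upper surface at z = 757 mm. It stands on four 64×64 mm square legs, each inset 13 mm from the nearest pair of top edges, running from the floor to the underside of the top.

B is an open-topped rectangular box: outside dimensions 531×341×113 mm, with a uniform wall and base thickness of 12 mm. The base is a full 531×341 slab on the floor; four walls sit on top of the base. The front and back walls (the −y and +y sides) span the full width; the two side walls fit between them.

The open box is on top of the table, centred.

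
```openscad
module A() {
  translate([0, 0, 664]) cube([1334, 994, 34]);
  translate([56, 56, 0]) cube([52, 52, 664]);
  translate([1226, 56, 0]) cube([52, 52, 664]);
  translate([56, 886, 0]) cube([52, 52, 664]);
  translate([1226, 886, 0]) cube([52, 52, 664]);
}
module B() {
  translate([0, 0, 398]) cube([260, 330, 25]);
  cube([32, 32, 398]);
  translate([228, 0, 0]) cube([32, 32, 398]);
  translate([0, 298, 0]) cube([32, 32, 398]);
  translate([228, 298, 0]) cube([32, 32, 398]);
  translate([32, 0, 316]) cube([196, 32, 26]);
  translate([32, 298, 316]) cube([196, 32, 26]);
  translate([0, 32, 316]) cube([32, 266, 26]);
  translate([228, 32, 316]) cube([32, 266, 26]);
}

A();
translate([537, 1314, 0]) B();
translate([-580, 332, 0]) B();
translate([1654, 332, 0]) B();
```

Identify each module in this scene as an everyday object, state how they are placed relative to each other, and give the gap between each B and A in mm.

Each stool's nearest face is 320 mm from the table's bounding box.

A is a table. B is a stool. Three stools sit around the table at the +y, −x, +x sides. The gap between each stool and the table is 320 mm.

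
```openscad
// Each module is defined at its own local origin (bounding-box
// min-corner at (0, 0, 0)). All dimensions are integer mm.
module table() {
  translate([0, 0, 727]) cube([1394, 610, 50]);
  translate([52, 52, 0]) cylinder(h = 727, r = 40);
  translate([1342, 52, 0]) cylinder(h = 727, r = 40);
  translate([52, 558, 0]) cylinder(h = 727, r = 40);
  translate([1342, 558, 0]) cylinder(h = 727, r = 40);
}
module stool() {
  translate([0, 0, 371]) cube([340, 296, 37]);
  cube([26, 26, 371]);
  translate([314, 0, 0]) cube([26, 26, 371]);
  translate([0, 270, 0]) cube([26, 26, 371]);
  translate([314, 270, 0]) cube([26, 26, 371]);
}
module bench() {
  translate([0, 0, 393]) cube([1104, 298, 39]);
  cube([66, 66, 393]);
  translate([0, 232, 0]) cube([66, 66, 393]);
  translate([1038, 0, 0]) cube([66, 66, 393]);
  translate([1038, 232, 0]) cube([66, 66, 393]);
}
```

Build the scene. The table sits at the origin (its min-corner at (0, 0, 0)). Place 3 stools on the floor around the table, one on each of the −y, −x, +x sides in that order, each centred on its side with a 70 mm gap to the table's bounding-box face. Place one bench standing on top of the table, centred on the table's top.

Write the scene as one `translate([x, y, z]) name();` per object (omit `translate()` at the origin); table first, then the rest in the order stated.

table();
translate([527, -366, 0]) stool();
translate([-410, 157, 0]) stool();
translate([1464, 157, 0]) stool();
translate([145, 156, 777]) bench();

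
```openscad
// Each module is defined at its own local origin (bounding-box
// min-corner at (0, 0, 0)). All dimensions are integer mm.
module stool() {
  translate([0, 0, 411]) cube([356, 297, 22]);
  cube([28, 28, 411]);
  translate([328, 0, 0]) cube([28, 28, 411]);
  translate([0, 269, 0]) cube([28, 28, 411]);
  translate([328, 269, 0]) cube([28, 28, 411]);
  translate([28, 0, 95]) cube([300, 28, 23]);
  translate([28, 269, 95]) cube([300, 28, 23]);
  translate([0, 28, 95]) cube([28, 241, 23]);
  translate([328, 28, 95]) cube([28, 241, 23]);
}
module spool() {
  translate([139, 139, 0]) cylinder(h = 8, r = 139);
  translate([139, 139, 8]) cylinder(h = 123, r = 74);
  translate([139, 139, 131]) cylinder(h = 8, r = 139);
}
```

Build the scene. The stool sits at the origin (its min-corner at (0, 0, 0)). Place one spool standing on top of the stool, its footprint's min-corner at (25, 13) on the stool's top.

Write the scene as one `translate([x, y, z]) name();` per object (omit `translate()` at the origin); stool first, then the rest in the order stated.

stool();
translate([25, 13, 433]) spool();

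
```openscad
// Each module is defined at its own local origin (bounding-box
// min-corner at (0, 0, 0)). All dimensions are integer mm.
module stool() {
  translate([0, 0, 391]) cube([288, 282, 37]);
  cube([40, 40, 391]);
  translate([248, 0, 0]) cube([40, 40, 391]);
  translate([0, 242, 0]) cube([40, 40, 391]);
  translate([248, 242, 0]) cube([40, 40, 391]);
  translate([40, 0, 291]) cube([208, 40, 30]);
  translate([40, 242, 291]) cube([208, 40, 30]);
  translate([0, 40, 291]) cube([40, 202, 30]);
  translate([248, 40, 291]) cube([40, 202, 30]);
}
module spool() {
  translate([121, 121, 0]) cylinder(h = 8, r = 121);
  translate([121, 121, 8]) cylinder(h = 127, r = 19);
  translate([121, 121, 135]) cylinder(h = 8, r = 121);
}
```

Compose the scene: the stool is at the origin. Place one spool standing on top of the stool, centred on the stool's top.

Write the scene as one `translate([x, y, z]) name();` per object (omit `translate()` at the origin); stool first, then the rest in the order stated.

stool();
translate([23, 20, 428]) spool();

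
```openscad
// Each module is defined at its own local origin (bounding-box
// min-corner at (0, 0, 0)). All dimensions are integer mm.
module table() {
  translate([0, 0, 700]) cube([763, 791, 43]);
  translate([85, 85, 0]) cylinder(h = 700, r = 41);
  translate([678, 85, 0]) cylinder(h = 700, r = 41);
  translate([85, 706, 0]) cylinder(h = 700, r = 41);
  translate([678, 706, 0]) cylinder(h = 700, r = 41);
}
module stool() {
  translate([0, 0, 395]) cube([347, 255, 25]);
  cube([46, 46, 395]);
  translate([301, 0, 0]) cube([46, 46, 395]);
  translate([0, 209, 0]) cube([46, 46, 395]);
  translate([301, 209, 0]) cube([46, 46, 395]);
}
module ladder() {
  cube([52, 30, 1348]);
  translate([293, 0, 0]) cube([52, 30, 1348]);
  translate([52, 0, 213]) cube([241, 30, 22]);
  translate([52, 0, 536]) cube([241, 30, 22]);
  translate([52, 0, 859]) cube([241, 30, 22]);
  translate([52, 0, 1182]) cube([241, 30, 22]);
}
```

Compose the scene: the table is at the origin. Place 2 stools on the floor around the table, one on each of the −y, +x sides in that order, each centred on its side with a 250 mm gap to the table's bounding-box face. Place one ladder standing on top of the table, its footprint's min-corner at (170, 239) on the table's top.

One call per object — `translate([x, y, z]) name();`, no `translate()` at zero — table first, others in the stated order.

table();
translate([208, -505, 0]) stool();
translate([1013, 268, 0]) stool();
translate([170, 239, 743]) ladder();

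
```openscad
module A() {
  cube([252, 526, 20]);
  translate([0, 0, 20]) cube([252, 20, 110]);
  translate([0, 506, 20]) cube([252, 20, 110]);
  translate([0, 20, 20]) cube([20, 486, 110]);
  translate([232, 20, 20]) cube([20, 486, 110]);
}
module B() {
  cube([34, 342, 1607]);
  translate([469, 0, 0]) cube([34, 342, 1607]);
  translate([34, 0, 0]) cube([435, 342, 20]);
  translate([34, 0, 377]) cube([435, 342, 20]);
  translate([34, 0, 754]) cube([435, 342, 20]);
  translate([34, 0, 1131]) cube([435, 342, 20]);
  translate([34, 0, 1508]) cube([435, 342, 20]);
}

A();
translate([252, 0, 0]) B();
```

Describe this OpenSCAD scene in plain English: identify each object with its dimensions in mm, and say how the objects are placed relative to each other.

A is an open-topped rectangular box: outside dimensions 252×526×130 mm, with a uniform wall and base thickness of 20 mm. The base is a full 252×526 slab on the floor; four walls sit on top of the base. The front and back walls (the −y and +y sides) span the full width; the two side walls fit between them.

B is a bookshelf 503 mm wide overall, 342 mm deep and 1607 mm tall. The two sides are 34 mm thick vertical panels. 5 horizontal shelves of 20 mm thickness span between the inner faces of the sides; the lowest shelf sits on the floor and shelves are stacked with a clear vertical gap of 357 mm between each pair.

The bookshelf is against the open box's +x side, with their −y faces flush.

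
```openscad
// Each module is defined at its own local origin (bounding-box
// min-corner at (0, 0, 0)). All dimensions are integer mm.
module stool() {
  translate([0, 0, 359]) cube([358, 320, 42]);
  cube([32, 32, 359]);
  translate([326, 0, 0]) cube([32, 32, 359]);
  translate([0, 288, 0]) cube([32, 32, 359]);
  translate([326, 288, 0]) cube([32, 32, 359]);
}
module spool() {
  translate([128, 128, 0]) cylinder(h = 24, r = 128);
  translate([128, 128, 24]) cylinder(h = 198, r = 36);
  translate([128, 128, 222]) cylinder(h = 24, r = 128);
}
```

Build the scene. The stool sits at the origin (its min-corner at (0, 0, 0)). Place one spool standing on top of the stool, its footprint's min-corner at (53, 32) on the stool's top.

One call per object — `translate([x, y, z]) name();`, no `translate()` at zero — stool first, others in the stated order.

stool();
translate([53, 32, 401]) spool();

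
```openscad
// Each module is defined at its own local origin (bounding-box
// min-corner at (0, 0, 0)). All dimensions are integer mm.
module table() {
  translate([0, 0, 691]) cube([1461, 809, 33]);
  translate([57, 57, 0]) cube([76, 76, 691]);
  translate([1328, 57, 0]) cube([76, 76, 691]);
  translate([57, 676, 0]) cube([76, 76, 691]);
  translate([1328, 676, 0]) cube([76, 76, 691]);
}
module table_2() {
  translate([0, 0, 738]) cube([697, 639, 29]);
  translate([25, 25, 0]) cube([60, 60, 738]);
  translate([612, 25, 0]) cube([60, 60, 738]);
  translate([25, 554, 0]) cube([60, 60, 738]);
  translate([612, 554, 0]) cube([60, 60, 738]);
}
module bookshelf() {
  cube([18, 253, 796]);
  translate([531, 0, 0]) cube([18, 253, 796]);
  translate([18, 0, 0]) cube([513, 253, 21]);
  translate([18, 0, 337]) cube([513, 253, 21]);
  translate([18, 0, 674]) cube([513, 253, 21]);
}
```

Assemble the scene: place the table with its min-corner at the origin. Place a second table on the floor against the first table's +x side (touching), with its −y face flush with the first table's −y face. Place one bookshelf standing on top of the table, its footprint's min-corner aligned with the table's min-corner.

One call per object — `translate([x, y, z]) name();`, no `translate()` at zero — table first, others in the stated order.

table();
translate([1461, 0, 0]) table_2();
translate([0, 0, 724]) bookshelf();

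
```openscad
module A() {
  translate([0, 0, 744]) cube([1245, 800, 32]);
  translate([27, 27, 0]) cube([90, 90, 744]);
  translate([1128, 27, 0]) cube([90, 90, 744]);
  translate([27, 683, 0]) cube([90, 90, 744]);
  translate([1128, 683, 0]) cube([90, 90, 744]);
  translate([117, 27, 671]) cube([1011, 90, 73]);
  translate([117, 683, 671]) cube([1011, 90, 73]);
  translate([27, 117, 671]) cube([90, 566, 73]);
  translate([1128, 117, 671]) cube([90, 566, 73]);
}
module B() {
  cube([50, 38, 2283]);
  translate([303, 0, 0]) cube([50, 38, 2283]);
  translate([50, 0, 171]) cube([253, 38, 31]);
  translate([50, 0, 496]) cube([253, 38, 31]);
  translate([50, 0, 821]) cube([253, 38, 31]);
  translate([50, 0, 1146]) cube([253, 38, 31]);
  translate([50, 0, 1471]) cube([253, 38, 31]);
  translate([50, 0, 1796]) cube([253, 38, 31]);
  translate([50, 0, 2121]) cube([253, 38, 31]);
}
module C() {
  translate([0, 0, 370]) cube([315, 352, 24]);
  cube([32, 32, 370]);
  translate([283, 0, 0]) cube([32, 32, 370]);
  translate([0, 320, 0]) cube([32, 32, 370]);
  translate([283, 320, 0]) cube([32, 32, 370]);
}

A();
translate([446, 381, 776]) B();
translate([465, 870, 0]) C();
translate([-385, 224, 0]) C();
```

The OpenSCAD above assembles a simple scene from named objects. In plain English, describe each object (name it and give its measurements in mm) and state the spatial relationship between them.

A is a table: top 1245 mm (x) × 800 mm (y), 32 mm thick, upper face at z = 776 mm, on four 90×90 mm square legs, each inset 27 mm from the nearest pair of top edges, running from z = 0 to the bottom of the top. Four apron rails, 90 mm thick and 73 mm tall, run between adjacent legs with their top edges flush with the underside of the top and their outer faces flush with the legs' outer faces.

B is a straight ladder. Two 50×38 mm vertical rails, 2283 mm tall, stand 353 mm apart (outside-to-outside) with their front faces coplanar on the −y side. 7 rungs, each 38 mm deep and 31 mm tall, span between the inner faces of the rails, front faces flush with the rails. The lowest rung's underside is at z = 171 mm and rungs are spaced 325 mm apart (underside to underside).

C is a four-legged stool. The seat is a 315×352×24 mm slab whose top surface is at z = 394 mm; four square legs, each 32×32 mm in cross-section, run from the floor (z = 0) to the underside of the seat, each flush with a corner of the seat.

The ladder is on top of the table, centred. Two stools sit around the table at the +y, −x sides.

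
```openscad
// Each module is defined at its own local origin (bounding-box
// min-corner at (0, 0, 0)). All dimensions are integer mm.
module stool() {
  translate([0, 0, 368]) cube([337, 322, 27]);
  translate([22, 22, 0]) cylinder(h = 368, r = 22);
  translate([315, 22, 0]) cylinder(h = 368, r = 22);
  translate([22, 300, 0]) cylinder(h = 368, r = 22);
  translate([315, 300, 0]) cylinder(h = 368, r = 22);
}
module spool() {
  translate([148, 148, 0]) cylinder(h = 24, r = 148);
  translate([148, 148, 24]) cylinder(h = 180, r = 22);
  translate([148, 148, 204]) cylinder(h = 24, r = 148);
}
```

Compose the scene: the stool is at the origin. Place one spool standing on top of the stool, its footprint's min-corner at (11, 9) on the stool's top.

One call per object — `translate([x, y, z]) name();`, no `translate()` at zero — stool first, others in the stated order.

stool();
translate([11, 9, 395]) spool();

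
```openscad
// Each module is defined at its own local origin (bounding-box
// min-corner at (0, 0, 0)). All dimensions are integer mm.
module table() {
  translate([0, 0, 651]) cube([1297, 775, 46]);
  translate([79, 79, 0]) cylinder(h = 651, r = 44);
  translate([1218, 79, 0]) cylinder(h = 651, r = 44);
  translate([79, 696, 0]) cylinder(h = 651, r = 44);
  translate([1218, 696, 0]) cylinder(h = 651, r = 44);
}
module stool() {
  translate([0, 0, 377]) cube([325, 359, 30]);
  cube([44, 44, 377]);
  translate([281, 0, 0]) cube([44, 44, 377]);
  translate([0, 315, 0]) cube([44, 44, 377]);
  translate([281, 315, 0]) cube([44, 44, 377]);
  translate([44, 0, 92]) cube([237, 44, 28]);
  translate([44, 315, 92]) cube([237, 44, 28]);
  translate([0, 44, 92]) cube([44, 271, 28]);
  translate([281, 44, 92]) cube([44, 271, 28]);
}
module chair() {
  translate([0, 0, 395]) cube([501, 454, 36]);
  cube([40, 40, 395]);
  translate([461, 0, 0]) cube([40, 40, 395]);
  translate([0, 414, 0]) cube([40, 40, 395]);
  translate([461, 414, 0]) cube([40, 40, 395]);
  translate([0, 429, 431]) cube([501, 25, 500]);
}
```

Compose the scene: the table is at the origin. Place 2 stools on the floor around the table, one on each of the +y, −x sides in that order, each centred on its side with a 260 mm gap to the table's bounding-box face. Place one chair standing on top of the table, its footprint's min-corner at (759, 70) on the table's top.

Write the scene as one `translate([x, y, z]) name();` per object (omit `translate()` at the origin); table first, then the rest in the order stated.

table();
translate([486, 1035, 0]) stool();
translate([-585, 208, 0]) stool();
translate([759, 70, 697]) chair();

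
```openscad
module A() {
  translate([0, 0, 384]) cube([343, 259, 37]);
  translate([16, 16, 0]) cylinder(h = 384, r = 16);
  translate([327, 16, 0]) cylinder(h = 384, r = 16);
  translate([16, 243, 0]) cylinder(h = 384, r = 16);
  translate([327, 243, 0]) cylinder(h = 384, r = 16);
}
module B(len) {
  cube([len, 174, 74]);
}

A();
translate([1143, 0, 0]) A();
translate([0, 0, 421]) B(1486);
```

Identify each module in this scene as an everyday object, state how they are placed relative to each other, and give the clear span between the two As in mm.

Second stool starts at x = 1143; first ends at x = 343; clear span = 1143 − 343 = 800 mm.

A is a stool. B is a beam. A beam spans the tops of two stools. The clear span between the two stools is 800 mm.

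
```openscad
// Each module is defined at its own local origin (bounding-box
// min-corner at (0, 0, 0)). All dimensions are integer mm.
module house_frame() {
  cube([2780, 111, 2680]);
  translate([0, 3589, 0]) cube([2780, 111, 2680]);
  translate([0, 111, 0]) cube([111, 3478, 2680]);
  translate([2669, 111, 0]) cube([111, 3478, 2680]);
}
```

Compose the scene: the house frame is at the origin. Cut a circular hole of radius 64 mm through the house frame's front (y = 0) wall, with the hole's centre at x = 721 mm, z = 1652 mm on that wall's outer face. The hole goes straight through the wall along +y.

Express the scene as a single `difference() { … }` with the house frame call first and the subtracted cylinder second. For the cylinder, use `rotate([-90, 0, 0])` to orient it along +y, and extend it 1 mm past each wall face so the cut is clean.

difference() {
  house_frame();
  translate([721, -1, 1652]) rotate([-90, 0, 0]) cylinder(h = 113, r = 64);
}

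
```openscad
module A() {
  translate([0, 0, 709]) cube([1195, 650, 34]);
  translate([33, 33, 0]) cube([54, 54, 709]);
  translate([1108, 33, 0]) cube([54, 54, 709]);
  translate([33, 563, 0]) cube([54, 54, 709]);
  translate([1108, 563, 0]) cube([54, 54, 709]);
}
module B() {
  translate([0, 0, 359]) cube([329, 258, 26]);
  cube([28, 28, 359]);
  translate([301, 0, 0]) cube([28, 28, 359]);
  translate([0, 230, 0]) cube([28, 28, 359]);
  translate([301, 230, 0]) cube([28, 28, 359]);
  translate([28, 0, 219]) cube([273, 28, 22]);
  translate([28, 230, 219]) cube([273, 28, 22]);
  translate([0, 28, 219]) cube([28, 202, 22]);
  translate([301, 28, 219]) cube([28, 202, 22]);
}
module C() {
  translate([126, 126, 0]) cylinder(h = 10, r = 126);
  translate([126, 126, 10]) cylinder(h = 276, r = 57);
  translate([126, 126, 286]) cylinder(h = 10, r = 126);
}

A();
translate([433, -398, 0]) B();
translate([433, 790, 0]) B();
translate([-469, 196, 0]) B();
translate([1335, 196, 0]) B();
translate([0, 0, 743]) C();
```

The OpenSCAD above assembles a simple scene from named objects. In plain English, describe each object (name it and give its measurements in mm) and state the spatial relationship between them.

A is a rectangular dining table. The top is 1195×650×34 mm with its upper surface at z = 743 mm. It stands on four 54×54 mm square legs, each inset 33 mm from the nearest pair of top edges, running from the floor to the underside of the top.

B is a four-legged stool. The seat is 329×258 mm, 26 mm thick, top at z = 385 mm. It stands on four square legs, each 28×28 mm in cross-section, from z = 0 to the seat underside, each flush with a corner of the seat. Four stretchers, 28 mm wide and 22 mm tall, connect adjacent legs with their undersides at z = 219 mm, each running between the inner faces of the legs it joins and aligned with the legs' outer faces on the other axis.

C is a spool: two coaxial disc flanges of radius 126 mm and thickness 10 mm, joined by a core cylinder of radius 57 mm and height 276 mm. The lower flange rests on z = 0 and the three cylinders share a vertical axis.

Four stools sit around the table at the −y, +y, −x, +x sides. The spool is on top of the table.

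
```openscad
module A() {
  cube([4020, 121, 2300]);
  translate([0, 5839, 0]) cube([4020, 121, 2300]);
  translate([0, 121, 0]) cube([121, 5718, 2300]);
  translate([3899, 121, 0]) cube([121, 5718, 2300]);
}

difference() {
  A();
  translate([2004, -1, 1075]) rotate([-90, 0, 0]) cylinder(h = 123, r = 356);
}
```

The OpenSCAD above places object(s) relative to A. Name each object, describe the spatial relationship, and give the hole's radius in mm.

The subtracted cylinder has r = 356 mm.

A is a house frame. The house frame has a circular hole through its front wall. The hole's radius is 356 mm.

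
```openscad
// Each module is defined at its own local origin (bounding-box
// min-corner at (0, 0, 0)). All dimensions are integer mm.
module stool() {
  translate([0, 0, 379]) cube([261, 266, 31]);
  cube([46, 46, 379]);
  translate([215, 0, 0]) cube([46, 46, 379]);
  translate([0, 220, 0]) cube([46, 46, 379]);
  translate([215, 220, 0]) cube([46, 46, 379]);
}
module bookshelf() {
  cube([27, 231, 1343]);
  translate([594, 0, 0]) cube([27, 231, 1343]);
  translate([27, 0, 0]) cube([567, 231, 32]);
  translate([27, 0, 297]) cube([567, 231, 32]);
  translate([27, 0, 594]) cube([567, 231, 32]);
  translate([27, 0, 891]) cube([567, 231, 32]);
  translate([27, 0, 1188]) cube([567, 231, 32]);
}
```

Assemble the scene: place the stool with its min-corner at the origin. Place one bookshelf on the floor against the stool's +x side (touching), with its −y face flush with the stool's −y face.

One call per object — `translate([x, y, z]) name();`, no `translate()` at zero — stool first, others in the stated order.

stool();
translate([261, 0, 0]) bookshelf();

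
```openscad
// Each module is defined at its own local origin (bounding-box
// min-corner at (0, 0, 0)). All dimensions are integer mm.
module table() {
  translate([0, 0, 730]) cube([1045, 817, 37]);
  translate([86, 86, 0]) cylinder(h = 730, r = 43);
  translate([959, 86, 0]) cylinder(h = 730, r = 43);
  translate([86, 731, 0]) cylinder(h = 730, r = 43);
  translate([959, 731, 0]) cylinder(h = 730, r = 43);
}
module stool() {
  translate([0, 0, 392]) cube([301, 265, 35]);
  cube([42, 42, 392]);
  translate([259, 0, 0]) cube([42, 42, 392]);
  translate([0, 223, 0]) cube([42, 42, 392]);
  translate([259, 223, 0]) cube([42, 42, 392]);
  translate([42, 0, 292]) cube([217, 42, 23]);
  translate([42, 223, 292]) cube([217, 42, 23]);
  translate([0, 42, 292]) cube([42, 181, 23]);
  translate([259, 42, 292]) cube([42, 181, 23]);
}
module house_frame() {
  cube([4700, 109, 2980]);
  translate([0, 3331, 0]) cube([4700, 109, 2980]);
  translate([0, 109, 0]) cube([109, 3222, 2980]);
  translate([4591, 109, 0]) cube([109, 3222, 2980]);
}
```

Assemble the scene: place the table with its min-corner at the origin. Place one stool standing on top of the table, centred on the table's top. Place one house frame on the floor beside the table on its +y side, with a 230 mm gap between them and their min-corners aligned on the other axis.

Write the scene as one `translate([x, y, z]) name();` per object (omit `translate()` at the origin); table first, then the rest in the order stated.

table();
translate([372, 276, 767]) stool();
translate([0, 1047, 0]) house_frame();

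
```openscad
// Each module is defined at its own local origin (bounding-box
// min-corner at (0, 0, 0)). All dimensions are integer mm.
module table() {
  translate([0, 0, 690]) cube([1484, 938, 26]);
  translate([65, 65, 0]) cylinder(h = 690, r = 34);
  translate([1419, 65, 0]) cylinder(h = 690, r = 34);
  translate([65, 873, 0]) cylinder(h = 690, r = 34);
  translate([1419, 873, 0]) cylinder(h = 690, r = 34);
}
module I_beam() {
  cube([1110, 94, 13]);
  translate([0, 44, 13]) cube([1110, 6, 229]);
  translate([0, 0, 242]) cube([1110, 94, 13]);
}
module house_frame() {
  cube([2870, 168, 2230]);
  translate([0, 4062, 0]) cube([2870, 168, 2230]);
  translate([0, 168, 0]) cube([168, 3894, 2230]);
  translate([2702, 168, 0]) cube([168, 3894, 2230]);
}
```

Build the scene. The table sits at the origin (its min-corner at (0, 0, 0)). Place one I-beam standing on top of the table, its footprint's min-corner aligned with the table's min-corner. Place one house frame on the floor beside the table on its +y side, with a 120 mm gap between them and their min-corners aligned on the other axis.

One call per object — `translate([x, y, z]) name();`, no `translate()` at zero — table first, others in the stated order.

table();
translate([0, 0, 716]) I_beam();
translate([0, 1058, 0]) house_frame();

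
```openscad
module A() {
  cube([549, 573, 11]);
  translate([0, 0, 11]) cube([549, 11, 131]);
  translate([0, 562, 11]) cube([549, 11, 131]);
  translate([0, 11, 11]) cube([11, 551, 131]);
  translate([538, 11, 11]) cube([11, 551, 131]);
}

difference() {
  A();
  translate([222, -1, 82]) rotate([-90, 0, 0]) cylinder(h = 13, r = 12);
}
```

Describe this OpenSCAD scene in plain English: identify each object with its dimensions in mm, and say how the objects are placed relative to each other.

A is an open-topped rectangular box: outside dimensions 549×573×142 mm, with a uniform wall and base thickness of 11 mm. The base is a full 549×573 slab on the floor; four walls sit on top of the base. The front and back walls (the −y and +y sides) span the full width; the two side walls fit between them.

The open box has a circular hole of radius 12 mm through its front wall, centred at (x = 222, z = 82).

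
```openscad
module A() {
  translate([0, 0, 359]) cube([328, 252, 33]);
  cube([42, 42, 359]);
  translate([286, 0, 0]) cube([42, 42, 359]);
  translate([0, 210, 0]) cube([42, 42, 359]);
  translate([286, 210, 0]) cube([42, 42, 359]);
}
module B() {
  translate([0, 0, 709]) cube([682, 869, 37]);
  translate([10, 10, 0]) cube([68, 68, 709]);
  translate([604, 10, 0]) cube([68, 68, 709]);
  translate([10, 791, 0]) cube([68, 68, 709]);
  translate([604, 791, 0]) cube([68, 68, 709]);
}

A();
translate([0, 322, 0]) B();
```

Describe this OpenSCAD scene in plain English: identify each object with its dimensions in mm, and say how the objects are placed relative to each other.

A is a four-legged stool. The seat is 328×252 mm, 33 mm thick, top at z = 392 mm. It stands on four square legs, each 42×42 mm in cross-section, from z = 0 to the seat underside, each flush with a corner of the seat.

B is a rectangular dining table. The top is 682×869×37 mm with its upper surface at z = 746 mm. It stands on four 68×68 mm square legs, each inset 10 mm from the nearest pair of top edges, running from the floor to the underside of the top.

The table is on the floor beside the stool on its +y side.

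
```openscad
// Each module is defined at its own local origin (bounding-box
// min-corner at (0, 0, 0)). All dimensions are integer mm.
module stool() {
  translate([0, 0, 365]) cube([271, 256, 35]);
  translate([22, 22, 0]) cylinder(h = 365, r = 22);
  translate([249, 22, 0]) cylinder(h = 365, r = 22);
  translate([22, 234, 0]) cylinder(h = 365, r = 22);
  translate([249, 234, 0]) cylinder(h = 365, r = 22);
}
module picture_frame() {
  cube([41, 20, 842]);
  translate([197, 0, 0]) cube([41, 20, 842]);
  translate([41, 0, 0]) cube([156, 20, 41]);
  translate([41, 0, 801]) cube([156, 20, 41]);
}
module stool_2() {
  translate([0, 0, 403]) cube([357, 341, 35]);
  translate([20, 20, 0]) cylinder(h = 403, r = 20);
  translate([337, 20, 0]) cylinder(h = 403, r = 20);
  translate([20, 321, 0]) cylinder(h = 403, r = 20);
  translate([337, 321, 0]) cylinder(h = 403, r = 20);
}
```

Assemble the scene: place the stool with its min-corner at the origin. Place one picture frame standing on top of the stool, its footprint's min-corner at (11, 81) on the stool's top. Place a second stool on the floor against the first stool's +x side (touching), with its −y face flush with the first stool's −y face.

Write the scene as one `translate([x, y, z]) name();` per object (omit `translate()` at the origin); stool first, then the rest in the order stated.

stool();
translate([11, 81, 400]) picture_frame();
translate([271, 0, 0]) stool_2();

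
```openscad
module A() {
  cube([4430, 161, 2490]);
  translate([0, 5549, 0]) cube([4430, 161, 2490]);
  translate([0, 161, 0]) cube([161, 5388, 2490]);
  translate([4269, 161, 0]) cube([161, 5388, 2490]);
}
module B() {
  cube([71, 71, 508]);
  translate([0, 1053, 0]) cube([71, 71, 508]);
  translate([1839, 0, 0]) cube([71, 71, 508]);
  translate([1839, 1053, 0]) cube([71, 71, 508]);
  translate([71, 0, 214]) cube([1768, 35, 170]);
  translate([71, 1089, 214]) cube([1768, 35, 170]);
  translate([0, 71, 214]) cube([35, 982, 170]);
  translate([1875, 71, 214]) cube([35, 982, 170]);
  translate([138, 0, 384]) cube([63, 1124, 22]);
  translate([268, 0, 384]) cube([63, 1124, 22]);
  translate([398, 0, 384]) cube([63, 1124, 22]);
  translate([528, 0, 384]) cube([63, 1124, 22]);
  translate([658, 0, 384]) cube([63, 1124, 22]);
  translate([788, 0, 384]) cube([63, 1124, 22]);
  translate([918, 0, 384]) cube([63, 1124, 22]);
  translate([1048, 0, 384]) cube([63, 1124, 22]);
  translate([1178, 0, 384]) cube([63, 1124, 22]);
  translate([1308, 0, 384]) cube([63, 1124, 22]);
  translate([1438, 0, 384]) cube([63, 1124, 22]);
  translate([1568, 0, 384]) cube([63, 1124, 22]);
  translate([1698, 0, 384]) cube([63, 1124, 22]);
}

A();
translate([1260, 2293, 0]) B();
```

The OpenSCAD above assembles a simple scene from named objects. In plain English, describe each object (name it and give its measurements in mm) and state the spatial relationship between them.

A is the wall frame of a small rectangular building: four walls, each 2490 mm tall and 161 mm thick, enclosing a footprint 4430 mm (x) by 5710 mm (y) outside-to-outside, with no floor or roof. The front and back walls (the −y and +y sides) span the full width; the two side walls fit between them.

B is a bed frame 1910 mm long (x) by 1124 mm wide (y). Four 71×71 mm corner posts, 508 mm tall, at the corners of the footprint. Four rails of 35 mm thickness and 170 mm height run between adjacent posts with their undersides at z = 214 mm, their outer faces flush with the outside of the frame (the two x-running rails run between the posts' inner faces; the two y-running rails run between the posts' inner faces). 13 slats, each 63 mm wide (x) and 22 mm thick, lie across the top of the two x-running rails, running the full 1124 mm width of the frame in y; the slats are evenly spaced along x between the inner faces of the end posts with equal gaps (rounded down to the nearest mm) at the −x end and between each pair — any rounding remainder accumulates at the +x end.

The bed frame sits inside the house frame, centred.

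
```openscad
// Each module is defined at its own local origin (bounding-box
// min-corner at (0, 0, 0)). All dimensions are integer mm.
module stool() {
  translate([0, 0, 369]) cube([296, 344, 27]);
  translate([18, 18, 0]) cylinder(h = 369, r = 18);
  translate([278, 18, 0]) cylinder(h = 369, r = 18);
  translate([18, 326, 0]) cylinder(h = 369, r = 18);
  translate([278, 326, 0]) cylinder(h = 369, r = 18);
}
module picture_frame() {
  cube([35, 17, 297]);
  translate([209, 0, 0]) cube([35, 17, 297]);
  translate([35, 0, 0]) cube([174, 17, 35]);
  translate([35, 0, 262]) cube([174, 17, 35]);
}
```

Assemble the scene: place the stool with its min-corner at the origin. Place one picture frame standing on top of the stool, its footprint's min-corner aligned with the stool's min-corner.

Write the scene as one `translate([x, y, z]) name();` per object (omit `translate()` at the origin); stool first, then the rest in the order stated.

stool();
translate([0, 0, 396]) picture_frame();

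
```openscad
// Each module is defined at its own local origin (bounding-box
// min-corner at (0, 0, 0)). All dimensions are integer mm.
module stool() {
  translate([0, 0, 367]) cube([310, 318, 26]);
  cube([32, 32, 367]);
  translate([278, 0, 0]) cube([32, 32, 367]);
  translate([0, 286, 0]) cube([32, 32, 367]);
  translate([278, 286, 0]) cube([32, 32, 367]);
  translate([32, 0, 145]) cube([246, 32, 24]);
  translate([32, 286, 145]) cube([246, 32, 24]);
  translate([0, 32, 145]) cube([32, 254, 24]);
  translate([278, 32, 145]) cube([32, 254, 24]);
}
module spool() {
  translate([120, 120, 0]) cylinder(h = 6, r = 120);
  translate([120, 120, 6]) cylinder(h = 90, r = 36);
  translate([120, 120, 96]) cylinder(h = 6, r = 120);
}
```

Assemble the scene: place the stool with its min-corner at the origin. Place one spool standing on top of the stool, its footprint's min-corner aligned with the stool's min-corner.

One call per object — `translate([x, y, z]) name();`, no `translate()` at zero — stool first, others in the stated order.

stool();
translate([0, 0, 393]) spool();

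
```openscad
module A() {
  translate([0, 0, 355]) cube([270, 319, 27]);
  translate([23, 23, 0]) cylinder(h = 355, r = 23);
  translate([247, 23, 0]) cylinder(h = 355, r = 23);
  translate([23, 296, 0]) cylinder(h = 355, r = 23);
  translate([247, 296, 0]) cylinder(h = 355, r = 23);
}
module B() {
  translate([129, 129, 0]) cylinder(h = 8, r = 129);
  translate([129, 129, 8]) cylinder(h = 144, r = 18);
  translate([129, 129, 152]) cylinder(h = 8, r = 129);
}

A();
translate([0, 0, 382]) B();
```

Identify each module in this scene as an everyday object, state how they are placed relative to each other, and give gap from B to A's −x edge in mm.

The spool's min-x is at 0; the stool's min-x is 0; gap = 0 mm.

A is a stool. B is a spool. The spool is on top of the stool. The gap from the spool to the stool's −x edge is 0 mm.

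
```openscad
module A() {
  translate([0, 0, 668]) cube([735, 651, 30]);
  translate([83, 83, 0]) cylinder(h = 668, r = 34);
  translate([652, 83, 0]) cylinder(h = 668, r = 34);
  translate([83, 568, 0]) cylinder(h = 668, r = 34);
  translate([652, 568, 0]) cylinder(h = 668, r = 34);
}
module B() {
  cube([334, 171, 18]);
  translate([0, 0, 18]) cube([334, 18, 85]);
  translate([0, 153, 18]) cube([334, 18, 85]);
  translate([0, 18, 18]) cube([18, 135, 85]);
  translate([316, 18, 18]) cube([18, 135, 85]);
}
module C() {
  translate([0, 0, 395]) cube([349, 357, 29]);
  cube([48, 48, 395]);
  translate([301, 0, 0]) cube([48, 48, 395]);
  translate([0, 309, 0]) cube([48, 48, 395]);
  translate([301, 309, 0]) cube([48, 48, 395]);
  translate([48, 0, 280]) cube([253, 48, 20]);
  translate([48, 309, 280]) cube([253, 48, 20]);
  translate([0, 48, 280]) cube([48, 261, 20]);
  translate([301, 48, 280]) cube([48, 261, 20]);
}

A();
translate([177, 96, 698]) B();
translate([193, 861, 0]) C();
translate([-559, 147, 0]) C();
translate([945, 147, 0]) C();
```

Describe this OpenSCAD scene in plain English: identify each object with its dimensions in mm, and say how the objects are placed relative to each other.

A is a rectangular dining table. The top is 735×651×30 mm with its upper surface at z = 698 mm. It stands on four round legs of 68 mm diameter, each leg's bounding box inset 49 mm from the nearest pair of top edges, running from the floor to the underside of the top.

B is an open-topped rectangular box: outside dimensions 334×171×103 mm, with a uniform wall and base thickness of 18 mm. The base is a full 334×171 slab on the floor; four walls sit on top of the base. The front and back walls (the −y and +y sides) span the full width; the two side walls fit between them.

C is a four-legged stool. The seat is a 349×357×29 mm slab whose top surface is at z = 424 mm; four square legs, each 48×48 mm in cross-section, run from the floor (z = 0) to the underside of the seat, each flush with a corner of the seat. Four stretchers, 48 mm wide and 20 mm tall, connect adjacent legs with their undersides at z = 280 mm, each running between the inner faces of the legs it joins and aligned with the legs' outer faces on the other axis.

The open box is on top of the table. Three stools sit around the table at the +y, −x, +x sides.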